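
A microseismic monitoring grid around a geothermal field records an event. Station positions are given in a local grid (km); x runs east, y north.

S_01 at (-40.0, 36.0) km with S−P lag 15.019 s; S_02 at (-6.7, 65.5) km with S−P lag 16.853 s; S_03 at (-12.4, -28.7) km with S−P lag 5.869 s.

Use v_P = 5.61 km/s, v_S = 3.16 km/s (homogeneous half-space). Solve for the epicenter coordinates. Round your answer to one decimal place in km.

x ≈ 22.5 km, y ≈ -52.9 km

Distance from S−P lag: d = Δt · v_P v_S / (v_P − v_S) = Δt · (5.61·3.16)/(5.61−3.16) ≈ 7.2358·Δt.
So d_S_01 = 108.67, d_S_02 = 121.94, d_S_03 = 42.47 km.
Circle about each station: (x + 40.0)² + (y − 36.0)² = 108.67²; (x + 6.7)² + (y − 65.5)² = 121.94²; (x + 12.4)² + (y + 28.7)² = 42.47².
Subtracting pairs of circle equations eliminates x²+y² and gives linear equations (the radical axes):
66.6 x + 59.0 y = -1621.05
55.2 x − 129.4 y = 8086.92
Solving the 2×2 system: x ≈ 22.5, y ≈ -52.9 km.
Check against S_01 (with the unrounded x, y): √((x + 40.0)²+(y − 36.0)²) = 108.67 ≈ 108.67 km. ✓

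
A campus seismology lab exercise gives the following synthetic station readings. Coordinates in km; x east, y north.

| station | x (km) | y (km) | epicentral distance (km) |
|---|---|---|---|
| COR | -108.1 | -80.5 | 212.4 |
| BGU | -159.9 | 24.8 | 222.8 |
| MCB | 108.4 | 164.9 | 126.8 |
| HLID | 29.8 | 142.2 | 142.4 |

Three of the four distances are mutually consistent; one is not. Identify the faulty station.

Solve using three stations at a time. Using COR, BGU, MCB (subtract circle equations pairwise → linear system) gives (x, y) ≈ (61.8, 47.0).
Distances from that point to each station vs reported:
  COR: calculated 212.4 vs reported 212.4 → residual 0.0 km
  BGU: calculated 222.8 vs reported 222.8 → residual 0.0 km
  MCB: calculated 126.8 vs reported 126.8 → residual 0.0 km
  HLID: calculated 100.5 vs reported 142.4 → residual 41.9 km
COR, BGU, MCB are mutually consistent (residuals ≈ 0); HLID is off by 41.9 km.

HLID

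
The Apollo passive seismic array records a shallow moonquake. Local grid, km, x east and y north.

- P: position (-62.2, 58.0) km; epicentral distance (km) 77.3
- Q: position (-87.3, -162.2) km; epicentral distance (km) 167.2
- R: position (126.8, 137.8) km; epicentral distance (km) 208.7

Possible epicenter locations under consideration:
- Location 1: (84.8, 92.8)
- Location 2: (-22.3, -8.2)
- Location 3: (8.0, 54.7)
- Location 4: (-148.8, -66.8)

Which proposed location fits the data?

Location 2

For each candidate, compare |candidate − station| to the reported distance:
Location 1: residuals P 73.8, Q 140.4, R 147.1 → max 147.1 km
Location 2: residuals P 0.0, Q 0.0, R 0.0 → max 0.0 km
Location 3: residuals P 7.0, Q 69.7, R 63.7 → max 69.7 km
Location 4: residuals P 74.6, Q 53.7, R 134.5 → max 134.5 km
Only Location 2 has all residuals ≈ 0.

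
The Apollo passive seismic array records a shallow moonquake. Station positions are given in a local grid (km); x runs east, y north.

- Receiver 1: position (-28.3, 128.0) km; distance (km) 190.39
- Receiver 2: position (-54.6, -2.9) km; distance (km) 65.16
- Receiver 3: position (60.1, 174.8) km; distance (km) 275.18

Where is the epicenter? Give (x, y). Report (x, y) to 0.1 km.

x ≈ -102.1 km, y ≈ -47.5 km

Circle about each station: (x + 28.3)² + (y − 128.0)² = 190.39²; (x + 54.6)² + (y + 2.9)² = 65.16²; (x − 60.1)² + (y − 174.8)² = 275.18².
Subtracting the Receiver 1 equation from the Receiver 2 and Receiver 3 equations removes the quadratic terms:
-52.6 x − 261.8 y = 17807.21
176.8 x + 93.6 y = -22493.52
Solving the 2×2 system: x ≈ -102.1, y ≈ -47.5 km.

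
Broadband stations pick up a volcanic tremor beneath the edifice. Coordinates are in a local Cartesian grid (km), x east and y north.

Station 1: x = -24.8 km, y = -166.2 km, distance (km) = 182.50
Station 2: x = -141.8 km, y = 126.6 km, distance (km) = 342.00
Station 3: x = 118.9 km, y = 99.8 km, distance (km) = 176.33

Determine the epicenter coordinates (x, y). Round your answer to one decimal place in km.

x ≈ 133.8 km, y ≈ -75.9 km

Circle about each station: (x + 24.8)² + (y + 166.2)² = 182.50²; (x + 141.8)² + (y − 126.6)² = 342.00²; (x − 118.9)² + (y − 99.8)² = 176.33².
Subtracting the Station 1 equation from the Station 2 and Station 3 equations removes the quadratic terms:
-234.0 x + 585.6 y = -75760.43
287.4 x + 532.0 y = -1926.25
Solving the 2×2 system: x ≈ 133.8, y ≈ -75.9 km.
Check against Station 1 (with the unrounded x, y): √((x + 24.8)²+(y + 166.2)²) = 182.51 ≈ 182.50 km. ✓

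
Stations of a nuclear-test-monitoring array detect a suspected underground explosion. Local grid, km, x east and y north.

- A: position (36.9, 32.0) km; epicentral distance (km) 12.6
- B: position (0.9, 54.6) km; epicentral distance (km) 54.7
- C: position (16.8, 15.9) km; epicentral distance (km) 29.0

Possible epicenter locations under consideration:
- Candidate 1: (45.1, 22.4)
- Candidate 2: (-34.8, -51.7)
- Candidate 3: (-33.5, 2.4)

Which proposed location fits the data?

For each candidate, compare |candidate − station| to the reported distance:
Candidate 1: residuals A 0.0, B 0.0, C 0.0 → max 0.0 km
Candidate 2: residuals A 97.6, B 57.4, C 56.0 → max 97.6 km
Candidate 3: residuals A 63.8, B 7.8, C 23.1 → max 63.8 km
Only Candidate 1 has all residuals ≈ 0.

Candidate 1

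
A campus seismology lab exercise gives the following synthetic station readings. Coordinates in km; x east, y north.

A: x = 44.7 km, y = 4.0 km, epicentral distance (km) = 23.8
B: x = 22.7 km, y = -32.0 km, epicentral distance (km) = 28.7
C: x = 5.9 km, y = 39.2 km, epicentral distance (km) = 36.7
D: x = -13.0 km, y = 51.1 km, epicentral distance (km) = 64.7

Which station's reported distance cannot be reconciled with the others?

C

Solve using three stations at a time. Using A, B, D (subtract circle equations pairwise → linear system) gives (x, y) ≈ (22.0, -3.3).
Distances from that point to each station vs reported:
  A: calculated 23.8 vs reported 23.8 → residual 0.0 km
  B: calculated 28.7 vs reported 28.7 → residual 0.0 km
  C: calculated 45.5 vs reported 36.7 → residual 8.8 km
  D: calculated 64.7 vs reported 64.7 → residual 0.0 km
A, B, D are mutually consistent (residuals ≈ 0); C is off by 8.8 km.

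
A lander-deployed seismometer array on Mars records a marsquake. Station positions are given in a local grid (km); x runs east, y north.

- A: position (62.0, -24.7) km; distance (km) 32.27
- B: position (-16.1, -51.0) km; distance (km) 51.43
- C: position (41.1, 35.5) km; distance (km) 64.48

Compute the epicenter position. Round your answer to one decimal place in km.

Circle about each station: (x − 62.0)² + (y + 24.7)² = 32.27²; (x + 16.1)² + (y + 51.0)² = 51.43²; (x − 41.1)² + (y − 35.5)² = 64.48².
Subtracting pairs of circle equations eliminates x²+y² and gives linear equations (the radical axes):
-156.2 x − 52.6 y = -3197.57
-41.8 x + 120.4 y = -4620.95
Solving the 2×2 system: x ≈ 29.9, y ≈ -28.0 km.
Check against A (with the unrounded x, y): √((x − 62.0)²+(y + 24.7)²) = 32.27 ≈ 32.27 km. ✓

(29.9, -28.0)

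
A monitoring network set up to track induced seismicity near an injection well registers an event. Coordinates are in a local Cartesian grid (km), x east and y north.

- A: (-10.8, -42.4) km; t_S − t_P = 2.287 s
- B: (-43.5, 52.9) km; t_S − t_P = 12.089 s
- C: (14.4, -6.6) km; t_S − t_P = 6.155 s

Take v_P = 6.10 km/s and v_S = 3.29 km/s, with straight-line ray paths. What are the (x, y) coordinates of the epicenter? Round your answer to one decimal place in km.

Distance from S−P lag: d = Δt · v_P v_S / (v_P − v_S) = Δt · (6.10·3.29)/(6.10−3.29) ≈ 7.1420·Δt.
So d_A = 16.33, d_B = 86.34, d_C = 43.96 km.
Circle about each station: (x + 10.8)² + (y + 42.4)² = 16.33²; (x + 43.5)² + (y − 52.9)² = 86.34²; (x − 14.4)² + (y + 6.6)² = 43.96².
Subtracting pairs of circle equations eliminates x²+y² and gives linear equations (the radical axes):
-65.4 x + 190.6 y = -4411.67
50.4 x + 71.6 y = -3329.29
Solving the 2×2 system: x ≈ -22.3, y ≈ -30.8 km.

x ≈ -22.3 km, y ≈ -30.8 km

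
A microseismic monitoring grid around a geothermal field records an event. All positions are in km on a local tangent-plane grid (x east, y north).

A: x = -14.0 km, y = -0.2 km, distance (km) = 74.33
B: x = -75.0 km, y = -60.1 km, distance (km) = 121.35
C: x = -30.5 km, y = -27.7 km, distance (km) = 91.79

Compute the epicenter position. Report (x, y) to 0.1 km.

(-57.6, 60.0)

Circle about each station: (x + 14.0)² + (y + 0.2)² = 74.33²; (x + 75.0)² + (y + 60.1)² = 121.35²; (x + 30.5)² + (y + 27.7)² = 91.79².
Subtracting pairs of circle equations eliminates x²+y² and gives linear equations (the radical axes):
-122.0 x − 119.8 y = -159.90
-33.0 x − 55.0 y = -1398.96
Solving the 2×2 system: x ≈ -57.6, y ≈ 60.0 km.
Check against A (with the unrounded x, y): √((x + 14.0)²+(y + 0.2)²) = 74.33 ≈ 74.33 km. ✓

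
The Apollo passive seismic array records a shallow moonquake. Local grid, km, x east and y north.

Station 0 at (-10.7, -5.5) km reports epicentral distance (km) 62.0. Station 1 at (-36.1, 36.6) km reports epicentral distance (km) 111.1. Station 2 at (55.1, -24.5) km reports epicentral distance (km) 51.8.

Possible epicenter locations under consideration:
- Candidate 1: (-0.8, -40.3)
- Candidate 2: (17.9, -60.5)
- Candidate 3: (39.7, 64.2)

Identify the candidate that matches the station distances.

Candidate 2

For each candidate, compare |candidate − station| to the reported distance:
Candidate 1: residuals Station 0 25.8, Station 1 26.5, Station 2 6.3 → max 26.5 km
Candidate 2: residuals Station 0 0.0, Station 1 0.0, Station 2 0.0 → max 0.0 km
Candidate 3: residuals Station 0 24.0, Station 1 30.4, Station 2 38.2 → max 38.2 km
Only Candidate 2 has all residuals ≈ 0.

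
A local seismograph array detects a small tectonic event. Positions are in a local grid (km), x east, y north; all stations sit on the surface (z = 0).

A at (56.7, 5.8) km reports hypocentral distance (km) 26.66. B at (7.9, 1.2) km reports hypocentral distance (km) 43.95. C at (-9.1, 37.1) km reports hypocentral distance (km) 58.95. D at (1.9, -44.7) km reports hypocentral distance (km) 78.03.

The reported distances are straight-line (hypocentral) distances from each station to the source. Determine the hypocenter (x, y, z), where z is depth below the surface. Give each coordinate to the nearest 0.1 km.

(43.4, 18.5, 19.3)

Each station gives a sphere (x−x_i)² + (y−y_i)² + z² = d_i² (stations at z=0).
Subtracting the A sphere from B and C: z² cancels, leaving linear equations in x and y:
-97.6 x − 9.2 y = -4405.53
-131.6 x + 62.6 y = -4553.66
Solving: x ≈ 43.396, y ≈ 18.487 km (keep extra digits for the depth step; rounded: 43.4, 18.5).
Then from the A sphere: z² = 26.66² − (x − 56.7)² − (y − 5.8)² with x = 43.396, y = 18.487, so z ≈ 19.308 ≈ 19.3 km.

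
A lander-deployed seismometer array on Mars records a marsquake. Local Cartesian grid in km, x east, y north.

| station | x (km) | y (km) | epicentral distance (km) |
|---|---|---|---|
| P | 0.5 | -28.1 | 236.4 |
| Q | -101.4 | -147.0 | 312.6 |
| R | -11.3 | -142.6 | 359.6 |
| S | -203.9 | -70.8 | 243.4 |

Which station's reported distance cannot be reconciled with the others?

R

Solve using three stations at a time. Using P, Q, S (subtract circle equations pairwise → linear system) gives (x, y) ≈ (-137.9, 163.4).
Distances from that point to each station vs reported:
  P: calculated 236.3 vs reported 236.4 → residual 0.1 km
  Q: calculated 312.5 vs reported 312.6 → residual 0.1 km
  R: calculated 331.1 vs reported 359.6 → residual 28.5 km
  S: calculated 243.3 vs reported 243.4 → residual 0.1 km
P, Q, S are mutually consistent (residuals ≈ 0); R is off by 28.5 km.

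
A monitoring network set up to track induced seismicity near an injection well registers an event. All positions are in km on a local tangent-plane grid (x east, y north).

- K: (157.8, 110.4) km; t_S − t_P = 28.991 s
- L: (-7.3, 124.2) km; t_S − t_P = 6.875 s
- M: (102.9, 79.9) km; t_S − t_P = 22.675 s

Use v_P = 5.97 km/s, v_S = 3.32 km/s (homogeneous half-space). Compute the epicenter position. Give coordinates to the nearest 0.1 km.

Distance from S−P lag: d = Δt · v_P v_S / (v_P − v_S) = Δt · (5.97·3.32)/(5.97−3.32) ≈ 7.4794·Δt.
So d_K = 216.84, d_L = 51.42, d_M = 169.60 km.
Circle about each station: (x − 157.8)² + (y − 110.4)² = 216.84²; (x + 7.3)² + (y − 124.2)² = 51.42²; (x − 102.9)² + (y − 79.9)² = 169.60².
Subtracting pairs of circle equations eliminates x²+y² and gives linear equations (the radical axes):
-330.2 x + 27.6 y = 22765.50
-109.8 x − 61.0 y = -1861.15
Solving the 2×2 system: x ≈ -57.7, y ≈ 134.4 km.

-57.7 km east, 134.4 km north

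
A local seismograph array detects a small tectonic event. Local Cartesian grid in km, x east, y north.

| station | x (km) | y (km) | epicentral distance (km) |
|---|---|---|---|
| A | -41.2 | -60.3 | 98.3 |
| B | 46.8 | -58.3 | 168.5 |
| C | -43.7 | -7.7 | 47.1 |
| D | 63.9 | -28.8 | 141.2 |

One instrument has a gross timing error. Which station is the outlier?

B

Solve using three stations at a time. Using A, C, D (subtract circle equations pairwise → linear system) gives (x, y) ≈ (-61.6, 35.9).
Distances from that point to each station vs reported:
  A: calculated 98.3 vs reported 98.3 → residual 0.0 km
  B: calculated 143.6 vs reported 168.5 → residual 24.9 km
  C: calculated 47.1 vs reported 47.1 → residual 0.0 km
  D: calculated 141.2 vs reported 141.2 → residual 0.0 km
A, C, D are mutually consistent (residuals ≈ 0); B is off by 24.9 km.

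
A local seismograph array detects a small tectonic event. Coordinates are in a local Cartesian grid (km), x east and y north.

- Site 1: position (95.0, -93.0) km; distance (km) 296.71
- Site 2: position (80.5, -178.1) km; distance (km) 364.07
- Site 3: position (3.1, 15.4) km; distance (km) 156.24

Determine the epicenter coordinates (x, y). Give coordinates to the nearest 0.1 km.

x ≈ -70.9 km, y ≈ 153.0 km

Circle about each station: (x − 95.0)² + (y + 93.0)² = 296.71²; (x − 80.5)² + (y + 178.1)² = 364.07²; (x − 3.1)² + (y − 15.4)² = 156.24².
Subtracting pairs of circle equations eliminates x²+y² and gives linear equations (the radical axes):
-29.0 x − 170.2 y = -23984.28
-183.8 x + 216.8 y = 46198.66
Solving the 2×2 system: x ≈ -70.9, y ≈ 153.0 km.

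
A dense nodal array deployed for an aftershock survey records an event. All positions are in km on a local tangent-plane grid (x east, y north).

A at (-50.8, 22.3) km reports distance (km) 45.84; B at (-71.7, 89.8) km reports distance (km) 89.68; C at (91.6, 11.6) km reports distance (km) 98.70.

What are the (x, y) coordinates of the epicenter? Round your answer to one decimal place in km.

x ≈ -5.5 km, y ≈ 29.3 km

Circle about each station: (x + 50.8)² + (y − 22.3)² = 45.84²; (x + 71.7)² + (y − 89.8)² = 89.68²; (x − 91.6)² + (y − 11.6)² = 98.70².
Subtracting pairs of circle equations eliminates x²+y² and gives linear equations (the radical axes):
-41.8 x + 135.0 y = 4185.80
284.8 x − 21.4 y = -2193.19
Solving the 2×2 system: x ≈ -5.5, y ≈ 29.3 km.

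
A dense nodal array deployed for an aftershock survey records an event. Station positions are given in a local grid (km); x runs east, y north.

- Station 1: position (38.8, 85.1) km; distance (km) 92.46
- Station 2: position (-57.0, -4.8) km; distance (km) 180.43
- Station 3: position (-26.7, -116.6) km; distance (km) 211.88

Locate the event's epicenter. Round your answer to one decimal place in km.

(118.3, 37.9)

Circle about each station: (x − 38.8)² + (y − 85.1)² = 92.46²; (x + 57.0)² + (y + 4.8)² = 180.43²; (x + 26.7)² + (y + 116.6)² = 211.88².
Subtracting the Station 1 equation from the Station 2 and Station 3 equations removes the quadratic terms:
-191.6 x − 179.8 y = -29481.54
-131.0 x − 403.4 y = -30783.28
Solving the 2×2 system: x ≈ 118.3, y ≈ 37.9 km.
Check against Station 1 (with the unrounded x, y): √((x − 38.8)²+(y − 85.1)²) = 92.48 ≈ 92.46 km. ✓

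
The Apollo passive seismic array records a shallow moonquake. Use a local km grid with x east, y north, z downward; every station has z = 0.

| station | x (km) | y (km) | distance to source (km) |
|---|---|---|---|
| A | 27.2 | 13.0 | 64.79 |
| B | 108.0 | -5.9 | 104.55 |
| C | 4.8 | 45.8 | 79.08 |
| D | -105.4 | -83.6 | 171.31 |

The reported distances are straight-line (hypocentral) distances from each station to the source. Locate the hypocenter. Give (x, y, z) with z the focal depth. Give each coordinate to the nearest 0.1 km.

x ≈ 26.3 km, y ≈ 5.1 km, depth ≈ 64.3 km

Each station gives a sphere (x−x_i)² + (y−y_i)² + z² = d_i² (stations at z=0).
Subtracting the A sphere from B and C: z² cancels, leaving linear equations in x and y:
161.6 x − 37.8 y = 4057.01
-44.8 x + 65.6 y = -844.06
Solving: x ≈ 26.296, y ≈ 5.092 km (keep extra digits for the depth step; rounded: 26.3, 5.1).
Then from the A sphere: z² = 64.79² − (x − 27.2)² − (y − 13.0)² with x = 26.296, y = 5.092, so z ≈ 64.299 ≈ 64.3 km.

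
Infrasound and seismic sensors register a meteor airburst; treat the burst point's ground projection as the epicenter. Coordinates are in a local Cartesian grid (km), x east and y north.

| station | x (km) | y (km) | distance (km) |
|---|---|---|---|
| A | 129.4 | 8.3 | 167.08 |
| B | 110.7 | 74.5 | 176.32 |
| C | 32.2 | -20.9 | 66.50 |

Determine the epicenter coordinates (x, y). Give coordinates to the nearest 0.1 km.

x ≈ -34.1 km, y ≈ -26.1 km

Circle about each station: (x − 129.4)² + (y − 8.3)² = 167.08²; (x − 110.7)² + (y − 74.5)² = 176.32²; (x − 32.2)² + (y + 20.9)² = 66.50².
Subtracting the A equation from the B and C equations removes the quadratic terms:
-37.4 x + 132.4 y = -2181.53
-194.4 x − 58.4 y = 8153.88
Solving the 2×2 system: x ≈ -34.1, y ≈ -26.1 km.
Check against A (with the unrounded x, y): √((x − 129.4)²+(y − 8.3)²) = 167.08 ≈ 167.08 km. ✓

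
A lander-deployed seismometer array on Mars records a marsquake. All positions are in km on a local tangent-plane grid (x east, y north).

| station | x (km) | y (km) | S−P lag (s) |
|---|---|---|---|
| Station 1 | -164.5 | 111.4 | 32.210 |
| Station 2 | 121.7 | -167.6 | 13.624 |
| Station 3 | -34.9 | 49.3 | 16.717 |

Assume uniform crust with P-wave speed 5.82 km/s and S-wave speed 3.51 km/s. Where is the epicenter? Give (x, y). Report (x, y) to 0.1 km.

Distance from S−P lag: d = Δt · v_P v_S / (v_P − v_S) = Δt · (5.82·3.51)/(5.82−3.51) ≈ 8.8434·Δt.
So d_Station 1 = 284.85, d_Station 2 = 120.48, d_Station 3 = 147.83 km.
Circle about each station: (x + 164.5)² + (y − 111.4)² = 284.85²; (x − 121.7)² + (y + 167.6)² = 120.48²; (x + 34.9)² + (y − 49.3)² = 147.83².
Subtracting the Station 1 equation from the Station 2 and Station 3 equations removes the quadratic terms:
572.4 x − 558.0 y = 70054.53
259.2 x − 124.2 y = 23464.10
Solving the 2×2 system: x ≈ 59.7, y ≈ -64.3 km.
Check against Station 1 (with the unrounded x, y): √((x + 164.5)²+(y − 111.4)²) = 284.85 ≈ 284.85 km. ✓

59.7 km east, -64.3 km north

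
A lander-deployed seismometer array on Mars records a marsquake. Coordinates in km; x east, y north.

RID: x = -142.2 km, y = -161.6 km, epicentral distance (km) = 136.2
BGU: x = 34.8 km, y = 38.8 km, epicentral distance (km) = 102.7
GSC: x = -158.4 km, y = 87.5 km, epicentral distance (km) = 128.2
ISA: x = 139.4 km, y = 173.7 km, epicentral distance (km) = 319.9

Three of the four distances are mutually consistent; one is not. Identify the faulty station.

Solve using three stations at a time. Using RID, GSC, ISA (subtract circle equations pairwise → linear system) gives (x, y) ≈ (-107.2, -30.0).
Distances from that point to each station vs reported:
  RID: calculated 136.2 vs reported 136.2 → residual 0.0 km
  BGU: calculated 157.8 vs reported 102.7 → residual 55.1 km
  GSC: calculated 128.2 vs reported 128.2 → residual 0.0 km
  ISA: calculated 319.9 vs reported 319.9 → residual 0.0 km
RID, GSC, ISA are mutually consistent (residuals ≈ 0); BGU is off by 55.1 km.

BGU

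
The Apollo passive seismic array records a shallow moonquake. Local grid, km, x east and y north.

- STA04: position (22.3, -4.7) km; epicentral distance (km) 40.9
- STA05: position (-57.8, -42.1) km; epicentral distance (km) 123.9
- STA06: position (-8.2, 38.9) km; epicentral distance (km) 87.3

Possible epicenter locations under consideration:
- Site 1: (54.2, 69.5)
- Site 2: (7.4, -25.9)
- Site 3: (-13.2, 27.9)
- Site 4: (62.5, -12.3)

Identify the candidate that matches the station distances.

Site 4

For each candidate, compare |candidate − station| to the reported distance:
Site 1: residuals STA04 39.9, STA05 34.2, STA06 17.8 → max 39.9 km
Site 2: residuals STA04 15.0, STA05 56.7, STA06 20.6 → max 56.7 km
Site 3: residuals STA04 7.3, STA05 40.9, STA06 75.2 → max 75.2 km
Site 4: residuals STA04 0.0, STA05 0.0, STA06 0.0 → max 0.0 km
Only Site 4 has all residuals ≈ 0.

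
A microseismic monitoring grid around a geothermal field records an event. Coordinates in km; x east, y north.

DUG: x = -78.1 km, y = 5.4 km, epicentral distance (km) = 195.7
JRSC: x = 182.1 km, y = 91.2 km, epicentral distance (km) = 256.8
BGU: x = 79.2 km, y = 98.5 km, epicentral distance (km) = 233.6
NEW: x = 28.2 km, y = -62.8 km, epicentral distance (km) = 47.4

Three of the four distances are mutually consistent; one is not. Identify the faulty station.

NEW

Solve using three stations at a time. Using DUG, JRSC, BGU (subtract circle equations pairwise → linear system) gives (x, y) ≈ (59.1, -134.4).
Distances from that point to each station vs reported:
  DUG: calculated 195.9 vs reported 195.7 → residual 0.2 km
  JRSC: calculated 256.9 vs reported 256.8 → residual 0.1 km
  BGU: calculated 233.7 vs reported 233.6 → residual 0.1 km
  NEW: calculated 78.0 vs reported 47.4 → residual 30.6 km
DUG, JRSC, BGU are mutually consistent (residuals ≈ 0); NEW is off by 30.6 km.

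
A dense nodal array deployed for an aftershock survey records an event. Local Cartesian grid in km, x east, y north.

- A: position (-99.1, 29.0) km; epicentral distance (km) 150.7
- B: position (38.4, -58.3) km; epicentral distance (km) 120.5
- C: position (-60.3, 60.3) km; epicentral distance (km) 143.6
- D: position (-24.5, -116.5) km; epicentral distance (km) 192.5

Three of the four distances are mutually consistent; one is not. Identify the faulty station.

C

Solve using three stations at a time. Using A, B, D (subtract circle equations pairwise → linear system) gives (x, y) ≈ (48.0, 61.8).
Distances from that point to each station vs reported:
  A: calculated 150.7 vs reported 150.7 → residual 0.0 km
  B: calculated 120.5 vs reported 120.5 → residual 0.0 km
  C: calculated 108.3 vs reported 143.6 → residual 35.3 km
  D: calculated 192.5 vs reported 192.5 → residual 0.0 km
A, B, D are mutually consistent (residuals ≈ 0); C is off by 35.3 km.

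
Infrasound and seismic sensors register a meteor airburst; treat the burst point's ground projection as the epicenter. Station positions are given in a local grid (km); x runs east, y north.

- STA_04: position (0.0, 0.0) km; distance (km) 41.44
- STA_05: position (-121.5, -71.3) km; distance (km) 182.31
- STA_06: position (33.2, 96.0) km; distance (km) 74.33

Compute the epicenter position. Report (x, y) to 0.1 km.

(35.3, 21.7)

Circle about each station: x² + y² = 41.44²; (x + 121.5)² + (y + 71.3)² = 182.31²; (x − 33.2)² + (y − 96.0)² = 74.33².
Subtracting pairs of circle equations eliminates x²+y² and gives linear equations (the radical axes):
-243.0 x − 142.6 y = -11673.72
66.4 x + 192.0 y = 6510.56
Solving the 2×2 system: x ≈ 35.3, y ≈ 21.7 km.
Check against STA_04 (with the unrounded x, y): √(x²+y²) = 41.44 ≈ 41.44 km. ✓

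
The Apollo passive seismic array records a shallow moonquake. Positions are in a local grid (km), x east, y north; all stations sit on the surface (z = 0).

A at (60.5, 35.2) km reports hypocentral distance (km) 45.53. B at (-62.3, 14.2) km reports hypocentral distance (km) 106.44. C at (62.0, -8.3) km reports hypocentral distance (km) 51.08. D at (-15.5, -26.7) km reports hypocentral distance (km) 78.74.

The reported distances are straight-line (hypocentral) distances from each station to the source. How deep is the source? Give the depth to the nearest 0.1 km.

Each station gives a sphere (x−x_i)² + (y−y_i)² + z² = d_i² (stations at z=0).
Subtracting the A sphere from B and C: z² cancels, leaving linear equations in x and y:
-245.6 x − 42.0 y = -10072.85
3.0 x − 87.0 y = -1522.59
Solving: x ≈ 37.798, y ≈ 18.804 km (keep extra digits for the depth step; rounded: 37.8, 18.8).
Then from the A sphere: z² = 45.53² − (x − 60.5)² − (y − 35.2)² with x = 37.798, y = 18.804, so z ≈ 35.899 ≈ 35.9 km.

depth ≈ 35.9 km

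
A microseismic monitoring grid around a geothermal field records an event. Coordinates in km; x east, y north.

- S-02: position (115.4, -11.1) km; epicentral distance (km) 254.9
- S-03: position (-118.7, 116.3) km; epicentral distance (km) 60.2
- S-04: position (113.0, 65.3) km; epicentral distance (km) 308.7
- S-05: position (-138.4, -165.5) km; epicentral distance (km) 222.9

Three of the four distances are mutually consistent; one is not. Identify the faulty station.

Solve using three stations at a time. Using S-02, S-03, S-05 (subtract circle equations pairwise → linear system) gives (x, y) ≈ (-130.2, 57.2).
Distances from that point to each station vs reported:
  S-02: calculated 254.9 vs reported 254.9 → residual 0.0 km
  S-03: calculated 60.2 vs reported 60.2 → residual 0.0 km
  S-04: calculated 243.3 vs reported 308.7 → residual 65.4 km
  S-05: calculated 222.9 vs reported 222.9 → residual 0.0 km
S-02, S-03, S-05 are mutually consistent (residuals ≈ 0); S-04 is off by 65.4 km.

S-04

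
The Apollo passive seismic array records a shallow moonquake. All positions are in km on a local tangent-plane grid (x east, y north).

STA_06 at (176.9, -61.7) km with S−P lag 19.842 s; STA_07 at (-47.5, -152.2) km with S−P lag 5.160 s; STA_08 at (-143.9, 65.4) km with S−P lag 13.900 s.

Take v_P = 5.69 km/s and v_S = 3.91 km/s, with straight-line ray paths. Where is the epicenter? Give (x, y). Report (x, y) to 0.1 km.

(-69.3, -91.5)

Distance from S−P lag: d = Δt · v_P v_S / (v_P − v_S) = Δt · (5.69·3.91)/(5.69−3.91) ≈ 12.4988·Δt.
So d_STA_06 = 248.00, d_STA_07 = 64.49, d_STA_08 = 173.73 km.
Circle about each station: (x − 176.9)² + (y + 61.7)² = 248.00²; (x + 47.5)² + (y + 152.2)² = 64.49²; (x + 143.9)² + (y − 65.4)² = 173.73².
Subtracting the STA_06 equation from the STA_07 and STA_08 equations removes the quadratic terms:
-448.8 x − 181.0 y = 47665.63
-641.6 x + 254.2 y = 21205.76
Solving the 2×2 system: x ≈ -69.3, y ≈ -91.5 km.
Check against STA_06 (with the unrounded x, y): √((x − 176.9)²+(y + 61.7)²) = 248.00 ≈ 248.00 km. ✓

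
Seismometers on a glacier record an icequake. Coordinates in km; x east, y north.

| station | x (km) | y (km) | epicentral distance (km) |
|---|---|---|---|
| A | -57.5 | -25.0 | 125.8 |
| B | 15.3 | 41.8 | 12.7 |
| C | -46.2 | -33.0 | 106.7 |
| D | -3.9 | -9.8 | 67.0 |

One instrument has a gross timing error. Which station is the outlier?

Solve using three stations at a time. Using B, C, D (subtract circle equations pairwise → linear system) gives (x, y) ≈ (14.8, 54.5).
Distances from that point to each station vs reported:
  A: calculated 107.5 vs reported 125.8 → residual 18.3 km
  B: calculated 12.8 vs reported 12.7 → residual 0.1 km
  C: calculated 106.7 vs reported 106.7 → residual 0.0 km
  D: calculated 67.0 vs reported 67.0 → residual 0.0 km
B, C, D are mutually consistent (residuals ≈ 0); A is off by 18.3 km.

A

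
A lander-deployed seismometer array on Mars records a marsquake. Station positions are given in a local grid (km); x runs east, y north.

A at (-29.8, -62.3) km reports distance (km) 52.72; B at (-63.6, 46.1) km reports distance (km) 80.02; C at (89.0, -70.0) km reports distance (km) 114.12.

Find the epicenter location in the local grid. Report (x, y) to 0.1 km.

x ≈ -10.1 km, y ≈ -13.4 km

Circle about each station: (x + 29.8)² + (y + 62.3)² = 52.72²; (x + 63.6)² + (y − 46.1)² = 80.02²; (x − 89.0)² + (y + 70.0)² = 114.12².
Subtracting pairs of circle equations eliminates x²+y² and gives linear equations (the radical axes):
-67.6 x + 216.8 y = -2222.96
237.6 x − 15.4 y = -2192.31
Solving the 2×2 system: x ≈ -10.1, y ≈ -13.4 km.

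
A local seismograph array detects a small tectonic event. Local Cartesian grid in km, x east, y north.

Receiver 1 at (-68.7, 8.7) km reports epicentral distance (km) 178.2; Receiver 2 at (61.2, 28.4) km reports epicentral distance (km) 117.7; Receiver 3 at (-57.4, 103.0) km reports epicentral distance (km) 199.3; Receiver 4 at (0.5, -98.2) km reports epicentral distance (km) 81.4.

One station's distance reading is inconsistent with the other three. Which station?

Solve using three stations at a time. Using Receiver 1, Receiver 2, Receiver 4 (subtract circle equations pairwise → linear system) gives (x, y) ≈ (81.3, -87.6).
Distances from that point to each station vs reported:
  Receiver 1: calculated 178.2 vs reported 178.2 → residual 0.0 km
  Receiver 2: calculated 117.7 vs reported 117.7 → residual 0.0 km
  Receiver 3: calculated 235.7 vs reported 199.3 → residual 36.4 km
  Receiver 4: calculated 81.4 vs reported 81.4 → residual 0.0 km
Receiver 1, Receiver 2, Receiver 4 are mutually consistent (residuals ≈ 0); Receiver 3 is off by 36.4 km.

Receiver 3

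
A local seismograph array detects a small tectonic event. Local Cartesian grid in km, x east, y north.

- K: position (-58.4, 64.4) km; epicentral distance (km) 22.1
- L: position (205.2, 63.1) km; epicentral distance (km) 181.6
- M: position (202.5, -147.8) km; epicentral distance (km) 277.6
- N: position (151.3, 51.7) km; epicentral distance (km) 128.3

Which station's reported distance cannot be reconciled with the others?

Solve using three stations at a time. Using L, M, N (subtract circle equations pairwise → linear system) gives (x, y) ≈ (23.5, 64.5).
Distances from that point to each station vs reported:
  K: calculated 81.9 vs reported 22.1 → residual 59.8 km
  L: calculated 181.7 vs reported 181.6 → residual 0.1 km
  M: calculated 277.6 vs reported 277.6 → residual 0.0 km
  N: calculated 128.4 vs reported 128.3 → residual 0.1 km
L, M, N are mutually consistent (residuals ≈ 0); K is off by 59.8 km.

K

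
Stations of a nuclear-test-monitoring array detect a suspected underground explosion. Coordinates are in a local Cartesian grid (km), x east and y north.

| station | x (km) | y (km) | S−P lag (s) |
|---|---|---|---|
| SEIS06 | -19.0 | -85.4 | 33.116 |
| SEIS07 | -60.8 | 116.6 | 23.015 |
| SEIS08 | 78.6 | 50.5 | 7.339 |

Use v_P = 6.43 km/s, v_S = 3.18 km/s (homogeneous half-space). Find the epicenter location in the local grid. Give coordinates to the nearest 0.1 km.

82.6 km east, 96.5 km north

Distance from S−P lag: d = Δt · v_P v_S / (v_P − v_S) = Δt · (6.43·3.18)/(6.43−3.18) ≈ 6.2915·Δt.
So d_SEIS06 = 208.35, d_SEIS07 = 144.80, d_SEIS08 = 46.17 km.
Circle about each station: (x + 19.0)² + (y + 85.4)² = 208.35²; (x + 60.8)² + (y − 116.6)² = 144.80²; (x − 78.6)² + (y − 50.5)² = 46.17².
Subtracting pairs of circle equations eliminates x²+y² and gives linear equations (the radical axes):
-83.6 x + 404.0 y = 32080.72
195.2 x + 271.8 y = 42352.10
Solving the 2×2 system: x ≈ 82.6, y ≈ 96.5 km.
Check against SEIS06 (with the unrounded x, y): √((x + 19.0)²+(y + 85.4)²) = 208.35 ≈ 208.35 km. ✓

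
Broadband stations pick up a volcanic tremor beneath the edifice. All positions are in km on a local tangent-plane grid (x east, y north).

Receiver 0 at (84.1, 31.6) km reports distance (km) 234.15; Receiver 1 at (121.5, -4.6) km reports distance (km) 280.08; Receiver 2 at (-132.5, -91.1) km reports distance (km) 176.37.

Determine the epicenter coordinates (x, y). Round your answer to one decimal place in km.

Circle about each station: (x − 84.1)² + (y − 31.6)² = 234.15²; (x − 121.5)² + (y + 4.6)² = 280.08²; (x + 132.5)² + (y + 91.1)² = 176.37².
Subtracting the Receiver 0 equation from the Receiver 1 and Receiver 2 equations removes the quadratic terms:
74.8 x − 72.4 y = -16906.54
-433.2 x − 245.4 y = 41503.94
Solving the 2×2 system: x ≈ -143.9, y ≈ 84.9 km.

-143.9 km east, 84.9 km north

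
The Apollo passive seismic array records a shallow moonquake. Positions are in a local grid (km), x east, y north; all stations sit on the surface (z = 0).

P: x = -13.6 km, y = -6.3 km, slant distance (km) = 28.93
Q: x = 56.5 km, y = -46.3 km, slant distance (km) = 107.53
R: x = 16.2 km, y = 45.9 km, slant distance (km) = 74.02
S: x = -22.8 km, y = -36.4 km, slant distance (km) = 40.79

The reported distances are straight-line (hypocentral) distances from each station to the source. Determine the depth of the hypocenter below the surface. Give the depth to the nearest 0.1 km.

Each station gives a sphere (x−x_i)² + (y−y_i)² + z² = d_i² (stations at z=0).
Subtracting the P sphere from Q and R: z² cancels, leaving linear equations in x and y:
140.2 x − 80.0 y = -5614.47
59.6 x + 104.4 y = -2497.42
Solving: x ≈ -40.502, y ≈ -0.800 km (keep extra digits for the depth step; rounded: -40.5, -0.8).
Then from the P sphere: z² = 28.93² − (x + 13.6)² − (y + 6.3)² with x = -40.502, y = -0.800, so z ≈ 9.109 ≈ 9.1 km.

z ≈ 9.1 km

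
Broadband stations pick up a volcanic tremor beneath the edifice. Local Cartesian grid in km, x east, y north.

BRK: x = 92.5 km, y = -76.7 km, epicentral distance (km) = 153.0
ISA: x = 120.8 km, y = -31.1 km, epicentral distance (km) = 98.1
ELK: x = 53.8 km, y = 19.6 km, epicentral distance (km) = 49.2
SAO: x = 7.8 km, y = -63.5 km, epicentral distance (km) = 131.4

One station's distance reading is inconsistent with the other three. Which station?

ISA

Solve using three stations at a time. Using BRK, ELK, SAO (subtract circle equations pairwise → linear system) gives (x, y) ≈ (35.0, 65.1).
Distances from that point to each station vs reported:
  BRK: calculated 153.0 vs reported 153.0 → residual 0.0 km
  ISA: calculated 128.9 vs reported 98.1 → residual 30.8 km
  ELK: calculated 49.2 vs reported 49.2 → residual 0.0 km
  SAO: calculated 131.4 vs reported 131.4 → residual 0.0 km
BRK, ELK, SAO are mutually consistent (residuals ≈ 0); ISA is off by 30.8 km.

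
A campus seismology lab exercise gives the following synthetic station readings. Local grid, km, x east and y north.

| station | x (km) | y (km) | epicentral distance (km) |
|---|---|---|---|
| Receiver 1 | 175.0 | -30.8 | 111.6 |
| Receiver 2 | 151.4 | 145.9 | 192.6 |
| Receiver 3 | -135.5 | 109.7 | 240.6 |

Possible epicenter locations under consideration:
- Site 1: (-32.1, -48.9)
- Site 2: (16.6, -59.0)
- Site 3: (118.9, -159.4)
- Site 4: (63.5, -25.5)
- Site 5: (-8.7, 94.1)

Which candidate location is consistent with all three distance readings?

Site 4

For each candidate, compare |candidate − station| to the reported distance:
Site 1: residuals Receiver 1 96.3, Receiver 2 75.0, Receiver 3 51.3 → max 96.3 km
Site 2: residuals Receiver 1 49.3, Receiver 2 52.7, Receiver 3 13.5 → max 52.7 km
Site 3: residuals Receiver 1 28.7, Receiver 2 114.4, Receiver 3 129.7 → max 129.7 km
Site 4: residuals Receiver 1 0.0, Receiver 2 0.0, Receiver 3 0.0 → max 0.0 km
Site 5: residuals Receiver 1 110.5, Receiver 2 24.3, Receiver 3 112.8 → max 112.8 km
Only Site 4 has all residuals ≈ 0.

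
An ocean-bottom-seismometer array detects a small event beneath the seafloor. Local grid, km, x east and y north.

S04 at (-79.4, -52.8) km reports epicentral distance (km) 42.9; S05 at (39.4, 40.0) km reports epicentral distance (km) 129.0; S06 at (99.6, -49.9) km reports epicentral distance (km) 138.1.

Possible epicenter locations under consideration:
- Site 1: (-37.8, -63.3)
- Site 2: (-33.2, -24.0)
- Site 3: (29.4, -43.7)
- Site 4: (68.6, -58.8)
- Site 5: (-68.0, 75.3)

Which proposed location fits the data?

For each candidate, compare |candidate − station| to the reported distance:
Site 1: residuals S04 0.0, S05 0.0, S06 0.0 → max 0.0 km
Site 2: residuals S04 11.5, S05 32.2, S06 2.8 → max 32.2 km
Site 3: residuals S04 66.3, S05 44.7, S06 67.6 → max 67.6 km
Site 4: residuals S04 105.2, S05 26.0, S06 105.8 → max 105.8 km
Site 5: residuals S04 85.7, S05 15.9, S06 71.1 → max 85.7 km
Only Site 1 has all residuals ≈ 0.

Site 1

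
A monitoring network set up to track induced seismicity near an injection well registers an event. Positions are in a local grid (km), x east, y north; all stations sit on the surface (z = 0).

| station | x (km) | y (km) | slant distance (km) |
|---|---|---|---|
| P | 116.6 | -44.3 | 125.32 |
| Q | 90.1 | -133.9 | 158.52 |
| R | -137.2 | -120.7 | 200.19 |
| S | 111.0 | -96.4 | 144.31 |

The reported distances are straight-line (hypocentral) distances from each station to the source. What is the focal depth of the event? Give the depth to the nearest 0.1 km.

66.9 km

Each station gives a sphere (x−x_i)² + (y−y_i)² + z² = d_i² (stations at z=0).
Subtracting the P sphere from Q and R: z² cancels, leaving linear equations in x and y:
-53.0 x − 179.2 y = 1065.68
-507.6 x − 152.8 y = -6536.65
Solving: x ≈ 16.101, y ≈ -10.709 km (keep extra digits for the depth step; rounded: 16.1, -10.7).
Then from the P sphere: z² = 125.32² − (x − 116.6)² − (y + 44.3)² with x = 16.101, y = -10.709, so z ≈ 66.908 ≈ 66.9 km.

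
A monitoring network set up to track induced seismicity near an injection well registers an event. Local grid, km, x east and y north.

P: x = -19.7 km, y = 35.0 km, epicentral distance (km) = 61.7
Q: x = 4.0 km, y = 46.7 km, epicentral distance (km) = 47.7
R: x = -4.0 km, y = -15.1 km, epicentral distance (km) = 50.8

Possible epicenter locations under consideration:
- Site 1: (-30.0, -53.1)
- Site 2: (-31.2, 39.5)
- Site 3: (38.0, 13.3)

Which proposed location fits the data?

Site 3

For each candidate, compare |candidate − station| to the reported distance:
Site 1: residuals P 27.0, Q 57.7, R 4.8 → max 57.7 km
Site 2: residuals P 49.4, Q 11.8, R 10.2 → max 49.4 km
Site 3: residuals P 0.1, Q 0.0, R 0.1 → max 0.1 km
Only Site 3 has all residuals ≈ 0.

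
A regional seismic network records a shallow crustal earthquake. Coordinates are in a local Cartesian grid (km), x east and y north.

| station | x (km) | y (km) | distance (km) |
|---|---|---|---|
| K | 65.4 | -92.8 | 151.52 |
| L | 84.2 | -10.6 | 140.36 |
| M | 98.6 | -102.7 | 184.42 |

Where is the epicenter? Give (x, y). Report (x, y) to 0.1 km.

Circle about each station: (x − 65.4)² + (y + 92.8)² = 151.52²; (x − 84.2)² + (y + 10.6)² = 140.36²; (x − 98.6)² + (y + 102.7)² = 184.42².
Subtracting the K equation from the L and M equations removes the quadratic terms:
37.6 x + 164.4 y = -2429.62
66.4 x − 19.8 y = -3672.18
Solving the 2×2 system: x ≈ -55.9, y ≈ -2.0 km.

x ≈ -55.9 km, y ≈ -2.0 km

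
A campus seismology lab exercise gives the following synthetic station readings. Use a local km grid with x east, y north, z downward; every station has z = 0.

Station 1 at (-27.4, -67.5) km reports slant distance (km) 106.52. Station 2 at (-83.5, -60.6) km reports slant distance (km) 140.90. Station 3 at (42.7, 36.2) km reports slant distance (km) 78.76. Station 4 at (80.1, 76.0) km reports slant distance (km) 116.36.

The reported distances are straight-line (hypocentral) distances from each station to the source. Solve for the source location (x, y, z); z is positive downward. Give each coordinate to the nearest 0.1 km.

Each station gives a sphere (x−x_i)² + (y−y_i)² + z² = d_i² (stations at z=0).
Subtracting the Station 1 sphere from Station 2 and Station 3: z² cancels, leaving linear equations in x and y:
-112.2 x + 13.8 y = -3168.70
140.2 x + 207.4 y = 2970.09
Solving: x ≈ 27.700, y ≈ -4.404 km (keep extra digits for the depth step; rounded: 27.7, -4.4).
Then from the Station 1 sphere: z² = 106.52² − (x + 27.4)² − (y + 67.5)² with x = 27.700, y = -4.404, so z ≈ 65.798 ≈ 65.8 km.

x ≈ 27.7 km, y ≈ -4.4 km, depth ≈ 65.8 km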